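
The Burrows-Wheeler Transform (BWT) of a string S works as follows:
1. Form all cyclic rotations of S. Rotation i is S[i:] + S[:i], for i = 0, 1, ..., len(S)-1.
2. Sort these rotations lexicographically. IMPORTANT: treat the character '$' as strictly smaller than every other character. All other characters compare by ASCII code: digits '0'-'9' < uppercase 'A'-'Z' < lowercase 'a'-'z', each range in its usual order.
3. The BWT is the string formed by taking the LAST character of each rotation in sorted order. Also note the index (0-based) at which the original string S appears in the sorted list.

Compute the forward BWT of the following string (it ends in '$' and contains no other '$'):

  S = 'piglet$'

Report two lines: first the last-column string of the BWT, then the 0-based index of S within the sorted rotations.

All 7 rotations (rotation i = S[i:]+S[:i]):
  rot[0] = piglet$
  rot[1] = iglet$p
  rot[2] = glet$pi
  rot[3] = let$pig
  rot[4] = et$pigl
  rot[5] = t$pigle
  rot[6] = $piglet
Sorted (with $ < everything):
  sorted[0] = $piglet  (last char: 't')
  sorted[1] = et$pigl  (last char: 'l')
  sorted[2] = glet$pi  (last char: 'i')
  sorted[3] = iglet$p  (last char: 'p')
  sorted[4] = let$pig  (last char: 'g')
  sorted[5] = piglet$  (last char: '$')
  sorted[6] = t$pigle  (last char: 'e')
Last column: tlipg$e
Original string S is at sorted index 5

Answer: tlipg$e
5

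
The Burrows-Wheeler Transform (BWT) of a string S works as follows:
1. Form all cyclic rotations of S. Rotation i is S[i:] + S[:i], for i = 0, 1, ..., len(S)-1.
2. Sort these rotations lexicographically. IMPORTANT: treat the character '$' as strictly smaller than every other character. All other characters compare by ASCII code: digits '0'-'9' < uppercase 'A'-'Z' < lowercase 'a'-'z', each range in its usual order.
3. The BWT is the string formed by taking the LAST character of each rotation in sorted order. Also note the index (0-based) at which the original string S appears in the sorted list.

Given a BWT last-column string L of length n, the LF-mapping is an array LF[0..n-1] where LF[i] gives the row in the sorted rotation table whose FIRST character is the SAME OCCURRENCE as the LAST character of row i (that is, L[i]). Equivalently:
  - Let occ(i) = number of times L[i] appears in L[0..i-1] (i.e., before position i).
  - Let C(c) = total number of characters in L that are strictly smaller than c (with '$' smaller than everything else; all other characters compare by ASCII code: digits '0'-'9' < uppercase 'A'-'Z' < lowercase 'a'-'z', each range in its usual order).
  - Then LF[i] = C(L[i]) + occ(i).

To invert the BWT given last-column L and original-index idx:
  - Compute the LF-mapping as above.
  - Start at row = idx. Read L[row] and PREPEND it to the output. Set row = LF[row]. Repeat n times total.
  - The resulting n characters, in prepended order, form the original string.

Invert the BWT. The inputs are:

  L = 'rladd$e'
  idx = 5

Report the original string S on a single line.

LF mapping: 6 5 1 2 3 0 4
Walk LF starting at row 5, prepending L[row]:
  step 1: row=5, L[5]='$', prepend. Next row=LF[5]=0
  step 2: row=0, L[0]='r', prepend. Next row=LF[0]=6
  step 3: row=6, L[6]='e', prepend. Next row=LF[6]=4
  step 4: row=4, L[4]='d', prepend. Next row=LF[4]=3
  step 5: row=3, L[3]='d', prepend. Next row=LF[3]=2
  step 6: row=2, L[2]='a', prepend. Next row=LF[2]=1
  step 7: row=1, L[1]='l', prepend. Next row=LF[1]=5
Reversed output: ladder$

Answer: ladder$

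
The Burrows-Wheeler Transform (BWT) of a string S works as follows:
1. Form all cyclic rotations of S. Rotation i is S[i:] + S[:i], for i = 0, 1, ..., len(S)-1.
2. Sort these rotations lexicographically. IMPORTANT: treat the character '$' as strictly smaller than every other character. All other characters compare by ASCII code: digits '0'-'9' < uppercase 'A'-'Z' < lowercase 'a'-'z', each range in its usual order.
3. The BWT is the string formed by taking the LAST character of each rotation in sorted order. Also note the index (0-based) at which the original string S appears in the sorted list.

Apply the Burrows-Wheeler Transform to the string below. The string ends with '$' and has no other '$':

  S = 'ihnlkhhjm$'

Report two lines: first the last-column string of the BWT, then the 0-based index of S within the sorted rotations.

All 10 rotations (rotation i = S[i:]+S[:i]):
  rot[0] = ihnlkhhjm$
  rot[1] = hnlkhhjm$i
  rot[2] = nlkhhjm$ih
  rot[3] = lkhhjm$ihn
  rot[4] = khhjm$ihnl
  rot[5] = hhjm$ihnlk
  rot[6] = hjm$ihnlkh
  rot[7] = jm$ihnlkhh
  rot[8] = m$ihnlkhhj
  rot[9] = $ihnlkhhjm
Sorted (with $ < everything):
  sorted[0] = $ihnlkhhjm  (last char: 'm')
  sorted[1] = hhjm$ihnlk  (last char: 'k')
  sorted[2] = hjm$ihnlkh  (last char: 'h')
  sorted[3] = hnlkhhjm$i  (last char: 'i')
  sorted[4] = ihnlkhhjm$  (last char: '$')
  sorted[5] = jm$ihnlkhh  (last char: 'h')
  sorted[6] = khhjm$ihnl  (last char: 'l')
  sorted[7] = lkhhjm$ihn  (last char: 'n')
  sorted[8] = m$ihnlkhhj  (last char: 'j')
  sorted[9] = nlkhhjm$ih  (last char: 'h')
Last column: mkhi$hlnjh
Original string S is at sorted index 4

Answer: mkhi$hlnjh
4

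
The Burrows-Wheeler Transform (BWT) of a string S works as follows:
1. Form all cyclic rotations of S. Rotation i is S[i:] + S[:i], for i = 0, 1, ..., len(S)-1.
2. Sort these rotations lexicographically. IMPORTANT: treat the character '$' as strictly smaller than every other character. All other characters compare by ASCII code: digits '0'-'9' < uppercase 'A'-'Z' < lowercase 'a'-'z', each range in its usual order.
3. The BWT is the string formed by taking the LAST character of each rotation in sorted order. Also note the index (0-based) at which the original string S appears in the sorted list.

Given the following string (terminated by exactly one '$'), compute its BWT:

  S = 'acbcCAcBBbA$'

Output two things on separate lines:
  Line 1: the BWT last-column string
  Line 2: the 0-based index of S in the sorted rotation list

All 12 rotations (rotation i = S[i:]+S[:i]):
  rot[0] = acbcCAcBBbA$
  rot[1] = cbcCAcBBbA$a
  rot[2] = bcCAcBBbA$ac
  rot[3] = cCAcBBbA$acb
  rot[4] = CAcBBbA$acbc
  rot[5] = AcBBbA$acbcC
  rot[6] = cBBbA$acbcCA
  rot[7] = BBbA$acbcCAc
  rot[8] = BbA$acbcCAcB
  rot[9] = bA$acbcCAcBB
  rot[10] = A$acbcCAcBBb
  rot[11] = $acbcCAcBBbA
Sorted (with $ < everything):
  sorted[0] = $acbcCAcBBbA  (last char: 'A')
  sorted[1] = A$acbcCAcBBb  (last char: 'b')
  sorted[2] = AcBBbA$acbcC  (last char: 'C')
  sorted[3] = BBbA$acbcCAc  (last char: 'c')
  sorted[4] = BbA$acbcCAcB  (last char: 'B')
  sorted[5] = CAcBBbA$acbc  (last char: 'c')
  sorted[6] = acbcCAcBBbA$  (last char: '$')
  sorted[7] = bA$acbcCAcBB  (last char: 'B')
  sorted[8] = bcCAcBBbA$ac  (last char: 'c')
  sorted[9] = cBBbA$acbcCA  (last char: 'A')
  sorted[10] = cCAcBBbA$acb  (last char: 'b')
  sorted[11] = cbcCAcBBbA$a  (last char: 'a')
Last column: AbCcBc$BcAba
Original string S is at sorted index 6

Answer: AbCcBc$BcAba
6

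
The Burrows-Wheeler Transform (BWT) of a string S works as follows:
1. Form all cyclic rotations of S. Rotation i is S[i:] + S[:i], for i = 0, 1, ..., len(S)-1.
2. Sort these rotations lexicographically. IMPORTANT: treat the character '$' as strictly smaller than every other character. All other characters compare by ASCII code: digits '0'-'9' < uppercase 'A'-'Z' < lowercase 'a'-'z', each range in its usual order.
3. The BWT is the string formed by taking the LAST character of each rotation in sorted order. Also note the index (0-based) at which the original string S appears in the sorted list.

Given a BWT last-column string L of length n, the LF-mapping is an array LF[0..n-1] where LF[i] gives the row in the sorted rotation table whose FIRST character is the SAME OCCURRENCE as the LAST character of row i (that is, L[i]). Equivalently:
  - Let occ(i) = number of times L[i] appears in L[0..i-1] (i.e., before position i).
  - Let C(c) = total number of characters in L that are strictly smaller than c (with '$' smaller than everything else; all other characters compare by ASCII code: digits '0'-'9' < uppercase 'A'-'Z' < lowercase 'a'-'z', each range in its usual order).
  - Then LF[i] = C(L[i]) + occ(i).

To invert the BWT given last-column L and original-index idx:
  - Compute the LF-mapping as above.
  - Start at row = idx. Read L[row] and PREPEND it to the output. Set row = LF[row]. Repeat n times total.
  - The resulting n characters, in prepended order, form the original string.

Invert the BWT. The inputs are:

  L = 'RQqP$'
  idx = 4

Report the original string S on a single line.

LF mapping: 3 2 4 1 0
Walk LF starting at row 4, prepending L[row]:
  step 1: row=4, L[4]='$', prepend. Next row=LF[4]=0
  step 2: row=0, L[0]='R', prepend. Next row=LF[0]=3
  step 3: row=3, L[3]='P', prepend. Next row=LF[3]=1
  step 4: row=1, L[1]='Q', prepend. Next row=LF[1]=2
  step 5: row=2, L[2]='q', prepend. Next row=LF[2]=4
Reversed output: qQPR$

Answer: qQPR$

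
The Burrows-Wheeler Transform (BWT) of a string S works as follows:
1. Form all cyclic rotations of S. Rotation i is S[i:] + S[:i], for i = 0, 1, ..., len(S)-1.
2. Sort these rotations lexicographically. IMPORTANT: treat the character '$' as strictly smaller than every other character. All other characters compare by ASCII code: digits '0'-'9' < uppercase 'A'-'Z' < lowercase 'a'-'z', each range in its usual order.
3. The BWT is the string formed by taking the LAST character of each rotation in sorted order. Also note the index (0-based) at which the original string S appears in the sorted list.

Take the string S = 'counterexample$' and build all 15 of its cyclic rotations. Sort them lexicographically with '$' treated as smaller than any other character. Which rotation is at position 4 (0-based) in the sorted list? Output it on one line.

All 15 rotations (rotation i = S[i:]+S[:i]):
  rot[0] = counterexample$
  rot[1] = ounterexample$c
  rot[2] = unterexample$co
  rot[3] = nterexample$cou
  rot[4] = terexample$coun
  rot[5] = erexample$count
  rot[6] = rexample$counte
  rot[7] = example$counter
  rot[8] = xample$countere
  rot[9] = ample$counterex
  rot[10] = mple$counterexa
  rot[11] = ple$counterexam
  rot[12] = le$counterexamp
  rot[13] = e$counterexampl
  rot[14] = $counterexample
Sorted (with $ < everything):
  sorted[0] = $counterexample
  sorted[1] = ample$counterex
  sorted[2] = counterexample$
  sorted[3] = e$counterexampl
  sorted[4] = erexample$count
  sorted[5] = example$counter
  sorted[6] = le$counterexamp
  sorted[7] = mple$counterexa
  sorted[8] = nterexample$cou
  sorted[9] = ounterexample$c
  sorted[10] = ple$counterexam
  sorted[11] = rexample$counte
  sorted[12] = terexample$coun
  sorted[13] = unterexample$co
  sorted[14] = xample$countere
sorted[4] = erexample$count

Answer: erexample$count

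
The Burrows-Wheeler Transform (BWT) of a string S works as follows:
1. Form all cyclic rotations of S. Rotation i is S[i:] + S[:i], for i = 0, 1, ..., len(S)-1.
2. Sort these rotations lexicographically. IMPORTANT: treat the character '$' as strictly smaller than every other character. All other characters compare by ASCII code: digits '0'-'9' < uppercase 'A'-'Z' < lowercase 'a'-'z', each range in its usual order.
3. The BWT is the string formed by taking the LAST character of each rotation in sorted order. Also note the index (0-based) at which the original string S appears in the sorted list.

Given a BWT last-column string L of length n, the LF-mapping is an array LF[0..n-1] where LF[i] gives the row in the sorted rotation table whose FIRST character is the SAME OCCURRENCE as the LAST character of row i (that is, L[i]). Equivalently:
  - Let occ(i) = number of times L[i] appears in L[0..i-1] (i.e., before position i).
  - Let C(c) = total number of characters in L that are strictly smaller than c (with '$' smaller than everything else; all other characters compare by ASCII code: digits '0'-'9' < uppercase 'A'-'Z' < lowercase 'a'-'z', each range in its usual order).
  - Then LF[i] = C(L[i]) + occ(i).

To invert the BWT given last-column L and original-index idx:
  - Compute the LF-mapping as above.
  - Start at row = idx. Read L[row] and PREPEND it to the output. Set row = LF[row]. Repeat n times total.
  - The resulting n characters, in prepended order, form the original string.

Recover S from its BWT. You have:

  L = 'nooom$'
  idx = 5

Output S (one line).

LF mapping: 2 3 4 5 1 0
Walk LF starting at row 5, prepending L[row]:
  step 1: row=5, L[5]='$', prepend. Next row=LF[5]=0
  step 2: row=0, L[0]='n', prepend. Next row=LF[0]=2
  step 3: row=2, L[2]='o', prepend. Next row=LF[2]=4
  step 4: row=4, L[4]='m', prepend. Next row=LF[4]=1
  step 5: row=1, L[1]='o', prepend. Next row=LF[1]=3
  step 6: row=3, L[3]='o', prepend. Next row=LF[3]=5
Reversed output: oomon$

Answer: oomon$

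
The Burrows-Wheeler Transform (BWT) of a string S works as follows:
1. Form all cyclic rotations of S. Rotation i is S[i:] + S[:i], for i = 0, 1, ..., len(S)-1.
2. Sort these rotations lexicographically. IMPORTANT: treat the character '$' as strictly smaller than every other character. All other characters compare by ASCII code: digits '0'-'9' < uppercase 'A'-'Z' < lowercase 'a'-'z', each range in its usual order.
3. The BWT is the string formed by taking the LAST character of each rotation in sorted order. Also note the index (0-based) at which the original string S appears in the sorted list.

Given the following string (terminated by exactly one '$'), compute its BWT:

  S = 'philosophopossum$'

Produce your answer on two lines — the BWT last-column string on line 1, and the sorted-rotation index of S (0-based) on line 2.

Answer: mpphiushlp$ooooss
10

Derivation:
All 17 rotations (rotation i = S[i:]+S[:i]):
  rot[0] = philosophopossum$
  rot[1] = hilosophopossum$p
  rot[2] = ilosophopossum$ph
  rot[3] = losophopossum$phi
  rot[4] = osophopossum$phil
  rot[5] = sophopossum$philo
  rot[6] = ophopossum$philos
  rot[7] = phopossum$philoso
  rot[8] = hopossum$philosop
  rot[9] = opossum$philosoph
  rot[10] = possum$philosopho
  rot[11] = ossum$philosophop
  rot[12] = ssum$philosophopo
  rot[13] = sum$philosophopos
  rot[14] = um$philosophoposs
  rot[15] = m$philosophopossu
  rot[16] = $philosophopossum
Sorted (with $ < everything):
  sorted[0] = $philosophopossum  (last char: 'm')
  sorted[1] = hilosophopossum$p  (last char: 'p')
  sorted[2] = hopossum$philosop  (last char: 'p')
  sorted[3] = ilosophopossum$ph  (last char: 'h')
  sorted[4] = losophopossum$phi  (last char: 'i')
  sorted[5] = m$philosophopossu  (last char: 'u')
  sorted[6] = ophopossum$philos  (last char: 's')
  sorted[7] = opossum$philosoph  (last char: 'h')
  sorted[8] = osophopossum$phil  (last char: 'l')
  sorted[9] = ossum$philosophop  (last char: 'p')
  sorted[10] = philosophopossum$  (last char: '$')
  sorted[11] = phopossum$philoso  (last char: 'o')
  sorted[12] = possum$philosopho  (last char: 'o')
  sorted[13] = sophopossum$philo  (last char: 'o')
  sorted[14] = ssum$philosophopo  (last char: 'o')
  sorted[15] = sum$philosophopos  (last char: 's')
  sorted[16] = um$philosophoposs  (last char: 's')
Last column: mpphiushlp$ooooss
Original string S is at sorted index 10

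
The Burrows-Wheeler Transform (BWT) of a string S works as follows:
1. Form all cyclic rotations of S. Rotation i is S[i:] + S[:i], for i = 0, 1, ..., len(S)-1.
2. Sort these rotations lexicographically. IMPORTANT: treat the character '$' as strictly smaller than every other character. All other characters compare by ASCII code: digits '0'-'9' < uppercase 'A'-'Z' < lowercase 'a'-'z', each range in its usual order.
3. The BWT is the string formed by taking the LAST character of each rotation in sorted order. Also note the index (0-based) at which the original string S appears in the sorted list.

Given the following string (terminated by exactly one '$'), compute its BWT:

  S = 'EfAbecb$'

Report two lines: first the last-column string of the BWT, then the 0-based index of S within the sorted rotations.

All 8 rotations (rotation i = S[i:]+S[:i]):
  rot[0] = EfAbecb$
  rot[1] = fAbecb$E
  rot[2] = Abecb$Ef
  rot[3] = becb$EfA
  rot[4] = ecb$EfAb
  rot[5] = cb$EfAbe
  rot[6] = b$EfAbec
  rot[7] = $EfAbecb
Sorted (with $ < everything):
  sorted[0] = $EfAbecb  (last char: 'b')
  sorted[1] = Abecb$Ef  (last char: 'f')
  sorted[2] = EfAbecb$  (last char: '$')
  sorted[3] = b$EfAbec  (last char: 'c')
  sorted[4] = becb$EfA  (last char: 'A')
  sorted[5] = cb$EfAbe  (last char: 'e')
  sorted[6] = ecb$EfAb  (last char: 'b')
  sorted[7] = fAbecb$E  (last char: 'E')
Last column: bf$cAebE
Original string S is at sorted index 2

Answer: bf$cAebE
2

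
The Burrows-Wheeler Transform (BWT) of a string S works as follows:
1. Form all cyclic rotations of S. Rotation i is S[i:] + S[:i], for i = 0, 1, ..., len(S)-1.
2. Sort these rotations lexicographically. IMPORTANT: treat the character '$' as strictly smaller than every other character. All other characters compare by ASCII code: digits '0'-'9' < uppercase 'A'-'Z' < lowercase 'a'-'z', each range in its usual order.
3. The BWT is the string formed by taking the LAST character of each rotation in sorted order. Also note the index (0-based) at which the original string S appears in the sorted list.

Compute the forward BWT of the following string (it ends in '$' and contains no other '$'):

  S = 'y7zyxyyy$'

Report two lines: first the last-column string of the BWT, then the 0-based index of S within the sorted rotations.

All 9 rotations (rotation i = S[i:]+S[:i]):
  rot[0] = y7zyxyyy$
  rot[1] = 7zyxyyy$y
  rot[2] = zyxyyy$y7
  rot[3] = yxyyy$y7z
  rot[4] = xyyy$y7zy
  rot[5] = yyy$y7zyx
  rot[6] = yy$y7zyxy
  rot[7] = y$y7zyxyy
  rot[8] = $y7zyxyyy
Sorted (with $ < everything):
  sorted[0] = $y7zyxyyy  (last char: 'y')
  sorted[1] = 7zyxyyy$y  (last char: 'y')
  sorted[2] = xyyy$y7zy  (last char: 'y')
  sorted[3] = y$y7zyxyy  (last char: 'y')
  sorted[4] = y7zyxyyy$  (last char: '$')
  sorted[5] = yxyyy$y7z  (last char: 'z')
  sorted[6] = yy$y7zyxy  (last char: 'y')
  sorted[7] = yyy$y7zyx  (last char: 'x')
  sorted[8] = zyxyyy$y7  (last char: '7')
Last column: yyyy$zyx7
Original string S is at sorted index 4

Answer: yyyy$zyx7
4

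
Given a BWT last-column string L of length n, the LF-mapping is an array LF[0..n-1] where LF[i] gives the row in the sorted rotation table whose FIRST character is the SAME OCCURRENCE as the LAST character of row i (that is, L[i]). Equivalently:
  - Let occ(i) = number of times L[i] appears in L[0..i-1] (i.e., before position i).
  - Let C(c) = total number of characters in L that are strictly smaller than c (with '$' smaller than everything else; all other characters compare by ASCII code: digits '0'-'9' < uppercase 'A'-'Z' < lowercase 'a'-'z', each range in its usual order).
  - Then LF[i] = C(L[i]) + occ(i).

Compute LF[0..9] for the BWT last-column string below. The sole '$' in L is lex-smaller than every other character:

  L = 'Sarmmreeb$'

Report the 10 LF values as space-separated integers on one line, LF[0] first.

Char counts: '$':1, 'S':1, 'a':1, 'b':1, 'e':2, 'm':2, 'r':2
C (first-col start): C('$')=0, C('S')=1, C('a')=2, C('b')=3, C('e')=4, C('m')=6, C('r')=8
L[0]='S': occ=0, LF[0]=C('S')+0=1+0=1
L[1]='a': occ=0, LF[1]=C('a')+0=2+0=2
L[2]='r': occ=0, LF[2]=C('r')+0=8+0=8
L[3]='m': occ=0, LF[3]=C('m')+0=6+0=6
L[4]='m': occ=1, LF[4]=C('m')+1=6+1=7
L[5]='r': occ=1, LF[5]=C('r')+1=8+1=9
L[6]='e': occ=0, LF[6]=C('e')+0=4+0=4
L[7]='e': occ=1, LF[7]=C('e')+1=4+1=5
L[8]='b': occ=0, LF[8]=C('b')+0=3+0=3
L[9]='$': occ=0, LF[9]=C('$')+0=0+0=0

Answer: 1 2 8 6 7 9 4 5 3 0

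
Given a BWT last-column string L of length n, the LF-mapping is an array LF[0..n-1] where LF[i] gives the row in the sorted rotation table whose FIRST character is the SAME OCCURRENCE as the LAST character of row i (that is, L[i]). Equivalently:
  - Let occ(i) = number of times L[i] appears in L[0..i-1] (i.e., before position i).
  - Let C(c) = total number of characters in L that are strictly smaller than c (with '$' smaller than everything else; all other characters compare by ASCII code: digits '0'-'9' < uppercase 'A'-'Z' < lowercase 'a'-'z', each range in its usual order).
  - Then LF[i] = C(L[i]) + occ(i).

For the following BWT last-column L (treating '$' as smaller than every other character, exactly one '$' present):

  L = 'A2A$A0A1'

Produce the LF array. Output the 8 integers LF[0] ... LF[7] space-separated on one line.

Char counts: '$':1, '0':1, '1':1, '2':1, 'A':4
C (first-col start): C('$')=0, C('0')=1, C('1')=2, C('2')=3, C('A')=4
L[0]='A': occ=0, LF[0]=C('A')+0=4+0=4
L[1]='2': occ=0, LF[1]=C('2')+0=3+0=3
L[2]='A': occ=1, LF[2]=C('A')+1=4+1=5
L[3]='$': occ=0, LF[3]=C('$')+0=0+0=0
L[4]='A': occ=2, LF[4]=C('A')+2=4+2=6
L[5]='0': occ=0, LF[5]=C('0')+0=1+0=1
L[6]='A': occ=3, LF[6]=C('A')+3=4+3=7
L[7]='1': occ=0, LF[7]=C('1')+0=2+0=2

Answer: 4 3 5 0 6 1 7 2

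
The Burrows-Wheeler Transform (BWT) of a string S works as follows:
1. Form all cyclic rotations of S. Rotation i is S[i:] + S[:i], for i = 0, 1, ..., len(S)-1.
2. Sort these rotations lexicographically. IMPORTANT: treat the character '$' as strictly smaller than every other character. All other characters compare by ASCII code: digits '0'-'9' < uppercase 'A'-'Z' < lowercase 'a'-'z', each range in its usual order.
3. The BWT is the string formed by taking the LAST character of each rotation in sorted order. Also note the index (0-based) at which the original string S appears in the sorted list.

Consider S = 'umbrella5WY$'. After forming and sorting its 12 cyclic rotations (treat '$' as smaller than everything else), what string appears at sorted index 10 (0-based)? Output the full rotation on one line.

All 12 rotations (rotation i = S[i:]+S[:i]):
  rot[0] = umbrella5WY$
  rot[1] = mbrella5WY$u
  rot[2] = brella5WY$um
  rot[3] = rella5WY$umb
  rot[4] = ella5WY$umbr
  rot[5] = lla5WY$umbre
  rot[6] = la5WY$umbrel
  rot[7] = a5WY$umbrell
  rot[8] = 5WY$umbrella
  rot[9] = WY$umbrella5
  rot[10] = Y$umbrella5W
  rot[11] = $umbrella5WY
Sorted (with $ < everything):
  sorted[0] = $umbrella5WY
  sorted[1] = 5WY$umbrella
  sorted[2] = WY$umbrella5
  sorted[3] = Y$umbrella5W
  sorted[4] = a5WY$umbrell
  sorted[5] = brella5WY$um
  sorted[6] = ella5WY$umbr
  sorted[7] = la5WY$umbrel
  sorted[8] = lla5WY$umbre
  sorted[9] = mbrella5WY$u
  sorted[10] = rella5WY$umb
  sorted[11] = umbrella5WY$
sorted[10] = rella5WY$umb

Answer: rella5WY$umb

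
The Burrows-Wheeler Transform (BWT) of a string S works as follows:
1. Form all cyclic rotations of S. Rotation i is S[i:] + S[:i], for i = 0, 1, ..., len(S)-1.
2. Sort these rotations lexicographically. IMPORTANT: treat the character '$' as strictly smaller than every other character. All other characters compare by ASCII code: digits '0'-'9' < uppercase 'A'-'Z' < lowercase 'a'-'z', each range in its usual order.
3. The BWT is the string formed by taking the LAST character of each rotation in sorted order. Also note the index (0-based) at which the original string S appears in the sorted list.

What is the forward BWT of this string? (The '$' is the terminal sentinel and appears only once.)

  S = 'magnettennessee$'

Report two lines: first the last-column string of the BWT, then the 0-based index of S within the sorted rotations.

Answer: emestnna$ngesete
8

Derivation:
All 16 rotations (rotation i = S[i:]+S[:i]):
  rot[0] = magnettennessee$
  rot[1] = agnettennessee$m
  rot[2] = gnettennessee$ma
  rot[3] = nettennessee$mag
  rot[4] = ettennessee$magn
  rot[5] = ttennessee$magne
  rot[6] = tennessee$magnet
  rot[7] = ennessee$magnett
  rot[8] = nnessee$magnette
  rot[9] = nessee$magnetten
  rot[10] = essee$magnettenn
  rot[11] = ssee$magnettenne
  rot[12] = see$magnettennes
  rot[13] = ee$magnettenness
  rot[14] = e$magnettennesse
  rot[15] = $magnettennessee
Sorted (with $ < everything):
  sorted[0] = $magnettennessee  (last char: 'e')
  sorted[1] = agnettennessee$m  (last char: 'm')
  sorted[2] = e$magnettennesse  (last char: 'e')
  sorted[3] = ee$magnettenness  (last char: 's')
  sorted[4] = ennessee$magnett  (last char: 't')
  sorted[5] = essee$magnettenn  (last char: 'n')
  sorted[6] = ettennessee$magn  (last char: 'n')
  sorted[7] = gnettennessee$ma  (last char: 'a')
  sorted[8] = magnettennessee$  (last char: '$')
  sorted[9] = nessee$magnetten  (last char: 'n')
  sorted[10] = nettennessee$mag  (last char: 'g')
  sorted[11] = nnessee$magnette  (last char: 'e')
  sorted[12] = see$magnettennes  (last char: 's')
  sorted[13] = ssee$magnettenne  (last char: 'e')
  sorted[14] = tennessee$magnet  (last char: 't')
  sorted[15] = ttennessee$magne  (last char: 'e')
Last column: emestnna$ngesete
Original string S is at sorted index 8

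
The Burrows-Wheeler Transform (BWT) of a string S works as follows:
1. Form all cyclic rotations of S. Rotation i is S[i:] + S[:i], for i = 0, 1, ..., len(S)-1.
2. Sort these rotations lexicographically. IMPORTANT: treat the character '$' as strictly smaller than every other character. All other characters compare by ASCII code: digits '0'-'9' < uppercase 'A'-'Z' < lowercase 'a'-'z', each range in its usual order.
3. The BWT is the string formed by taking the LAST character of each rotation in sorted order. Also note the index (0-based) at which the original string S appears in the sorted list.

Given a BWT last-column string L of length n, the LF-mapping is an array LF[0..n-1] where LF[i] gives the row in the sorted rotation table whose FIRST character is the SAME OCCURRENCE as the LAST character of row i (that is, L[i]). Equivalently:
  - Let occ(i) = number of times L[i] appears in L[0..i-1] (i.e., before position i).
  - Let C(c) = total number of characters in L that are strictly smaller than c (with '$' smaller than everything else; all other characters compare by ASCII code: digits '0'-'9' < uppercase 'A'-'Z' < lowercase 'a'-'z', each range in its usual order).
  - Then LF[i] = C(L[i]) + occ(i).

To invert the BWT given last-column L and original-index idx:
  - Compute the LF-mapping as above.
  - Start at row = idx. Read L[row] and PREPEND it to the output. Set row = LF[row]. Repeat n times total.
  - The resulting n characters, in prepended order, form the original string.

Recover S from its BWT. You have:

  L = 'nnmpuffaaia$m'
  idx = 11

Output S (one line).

Answer: panamamuffin$

Derivation:
LF mapping: 9 10 7 11 12 4 5 1 2 6 3 0 8
Walk LF starting at row 11, prepending L[row]:
  step 1: row=11, L[11]='$', prepend. Next row=LF[11]=0
  step 2: row=0, L[0]='n', prepend. Next row=LF[0]=9
  step 3: row=9, L[9]='i', prepend. Next row=LF[9]=6
  step 4: row=6, L[6]='f', prepend. Next row=LF[6]=5
  step 5: row=5, L[5]='f', prepend. Next row=LF[5]=4
  step 6: row=4, L[4]='u', prepend. Next row=LF[4]=12
  step 7: row=12, L[12]='m', prepend. Next row=LF[12]=8
  step 8: row=8, L[8]='a', prepend. Next row=LF[8]=2
  step 9: row=2, L[2]='m', prepend. Next row=LF[2]=7
  step 10: row=7, L[7]='a', prepend. Next row=LF[7]=1
  step 11: row=1, L[1]='n', prepend. Next row=LF[1]=10
  step 12: row=10, L[10]='a', prepend. Next row=LF[10]=3
  step 13: row=3, L[3]='p', prepend. Next row=LF[3]=11
Reversed output: panamamuffin$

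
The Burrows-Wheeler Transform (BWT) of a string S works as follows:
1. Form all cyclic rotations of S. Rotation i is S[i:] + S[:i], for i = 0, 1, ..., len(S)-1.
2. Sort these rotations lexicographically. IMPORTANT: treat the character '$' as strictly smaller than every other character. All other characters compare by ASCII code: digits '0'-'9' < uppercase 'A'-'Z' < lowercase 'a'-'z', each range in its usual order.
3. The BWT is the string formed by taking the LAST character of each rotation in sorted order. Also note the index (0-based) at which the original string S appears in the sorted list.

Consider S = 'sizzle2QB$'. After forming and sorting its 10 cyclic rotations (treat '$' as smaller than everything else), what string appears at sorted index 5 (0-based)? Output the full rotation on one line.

Answer: izzle2QB$s

Derivation:
All 10 rotations (rotation i = S[i:]+S[:i]):
  rot[0] = sizzle2QB$
  rot[1] = izzle2QB$s
  rot[2] = zzle2QB$si
  rot[3] = zle2QB$siz
  rot[4] = le2QB$sizz
  rot[5] = e2QB$sizzl
  rot[6] = 2QB$sizzle
  rot[7] = QB$sizzle2
  rot[8] = B$sizzle2Q
  rot[9] = $sizzle2QB
Sorted (with $ < everything):
  sorted[0] = $sizzle2QB
  sorted[1] = 2QB$sizzle
  sorted[2] = B$sizzle2Q
  sorted[3] = QB$sizzle2
  sorted[4] = e2QB$sizzl
  sorted[5] = izzle2QB$s
  sorted[6] = le2QB$sizz
  sorted[7] = sizzle2QB$
  sorted[8] = zle2QB$siz
  sorted[9] = zzle2QB$si
sorted[5] = izzle2QB$s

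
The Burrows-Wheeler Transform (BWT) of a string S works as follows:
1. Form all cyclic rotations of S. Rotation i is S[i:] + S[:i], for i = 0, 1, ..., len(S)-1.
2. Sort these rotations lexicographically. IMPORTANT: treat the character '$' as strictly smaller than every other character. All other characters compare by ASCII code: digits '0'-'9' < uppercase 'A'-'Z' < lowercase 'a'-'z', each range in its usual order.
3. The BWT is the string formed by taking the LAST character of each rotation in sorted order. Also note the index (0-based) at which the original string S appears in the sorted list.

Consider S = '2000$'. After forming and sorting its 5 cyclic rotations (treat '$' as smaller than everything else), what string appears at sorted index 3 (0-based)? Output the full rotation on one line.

Answer: 000$2

Derivation:
All 5 rotations (rotation i = S[i:]+S[:i]):
  rot[0] = 2000$
  rot[1] = 000$2
  rot[2] = 00$20
  rot[3] = 0$200
  rot[4] = $2000
Sorted (with $ < everything):
  sorted[0] = $2000
  sorted[1] = 0$200
  sorted[2] = 00$20
  sorted[3] = 000$2
  sorted[4] = 2000$
sorted[3] = 000$2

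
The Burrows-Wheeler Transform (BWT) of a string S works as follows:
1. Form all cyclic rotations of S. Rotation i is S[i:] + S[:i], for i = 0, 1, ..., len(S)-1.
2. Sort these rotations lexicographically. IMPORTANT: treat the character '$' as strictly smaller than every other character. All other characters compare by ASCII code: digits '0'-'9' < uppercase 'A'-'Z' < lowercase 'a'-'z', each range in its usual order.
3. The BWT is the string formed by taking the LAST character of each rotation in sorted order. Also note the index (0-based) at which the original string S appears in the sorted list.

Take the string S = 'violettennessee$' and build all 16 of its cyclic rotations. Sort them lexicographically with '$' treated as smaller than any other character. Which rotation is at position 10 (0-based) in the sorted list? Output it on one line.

Answer: olettennessee$vi

Derivation:
All 16 rotations (rotation i = S[i:]+S[:i]):
  rot[0] = violettennessee$
  rot[1] = iolettennessee$v
  rot[2] = olettennessee$vi
  rot[3] = lettennessee$vio
  rot[4] = ettennessee$viol
  rot[5] = ttennessee$viole
  rot[6] = tennessee$violet
  rot[7] = ennessee$violett
  rot[8] = nnessee$violette
  rot[9] = nessee$violetten
  rot[10] = essee$violettenn
  rot[11] = ssee$violettenne
  rot[12] = see$violettennes
  rot[13] = ee$violettenness
  rot[14] = e$violettennesse
  rot[15] = $violettennessee
Sorted (with $ < everything):
  sorted[0] = $violettennessee
  sorted[1] = e$violettennesse
  sorted[2] = ee$violettenness
  sorted[3] = ennessee$violett
  sorted[4] = essee$violettenn
  sorted[5] = ettennessee$viol
  sorted[6] = iolettennessee$v
  sorted[7] = lettennessee$vio
  sorted[8] = nessee$violetten
  sorted[9] = nnessee$violette
  sorted[10] = olettennessee$vi
  sorted[11] = see$violettennes
  sorted[12] = ssee$violettenne
  sorted[13] = tennessee$violet
  sorted[14] = ttennessee$viole
  sorted[15] = violettennessee$
sorted[10] = olettennessee$vi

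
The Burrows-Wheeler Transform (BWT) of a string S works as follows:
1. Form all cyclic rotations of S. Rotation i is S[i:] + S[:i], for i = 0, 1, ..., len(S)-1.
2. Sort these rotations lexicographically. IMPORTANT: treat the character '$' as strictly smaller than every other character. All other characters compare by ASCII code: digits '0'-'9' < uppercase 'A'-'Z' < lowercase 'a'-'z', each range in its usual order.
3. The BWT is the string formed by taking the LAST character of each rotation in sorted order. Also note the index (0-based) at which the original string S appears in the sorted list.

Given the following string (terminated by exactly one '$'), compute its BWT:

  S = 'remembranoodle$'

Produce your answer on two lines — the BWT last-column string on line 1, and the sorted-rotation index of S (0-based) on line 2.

All 15 rotations (rotation i = S[i:]+S[:i]):
  rot[0] = remembranoodle$
  rot[1] = emembranoodle$r
  rot[2] = membranoodle$re
  rot[3] = embranoodle$rem
  rot[4] = mbranoodle$reme
  rot[5] = branoodle$remem
  rot[6] = ranoodle$rememb
  rot[7] = anoodle$remembr
  rot[8] = noodle$remembra
  rot[9] = oodle$remembran
  rot[10] = odle$remembrano
  rot[11] = dle$remembranoo
  rot[12] = le$remembranood
  rot[13] = e$remembranoodl
  rot[14] = $remembranoodle
Sorted (with $ < everything):
  sorted[0] = $remembranoodle  (last char: 'e')
  sorted[1] = anoodle$remembr  (last char: 'r')
  sorted[2] = branoodle$remem  (last char: 'm')
  sorted[3] = dle$remembranoo  (last char: 'o')
  sorted[4] = e$remembranoodl  (last char: 'l')
  sorted[5] = embranoodle$rem  (last char: 'm')
  sorted[6] = emembranoodle$r  (last char: 'r')
  sorted[7] = le$remembranood  (last char: 'd')
  sorted[8] = mbranoodle$reme  (last char: 'e')
  sorted[9] = membranoodle$re  (last char: 'e')
  sorted[10] = noodle$remembra  (last char: 'a')
  sorted[11] = odle$remembrano  (last char: 'o')
  sorted[12] = oodle$remembran  (last char: 'n')
  sorted[13] = ranoodle$rememb  (last char: 'b')
  sorted[14] = remembranoodle$  (last char: '$')
Last column: ermolmrdeeaonb$
Original string S is at sorted index 14

Answer: ermolmrdeeaonb$
14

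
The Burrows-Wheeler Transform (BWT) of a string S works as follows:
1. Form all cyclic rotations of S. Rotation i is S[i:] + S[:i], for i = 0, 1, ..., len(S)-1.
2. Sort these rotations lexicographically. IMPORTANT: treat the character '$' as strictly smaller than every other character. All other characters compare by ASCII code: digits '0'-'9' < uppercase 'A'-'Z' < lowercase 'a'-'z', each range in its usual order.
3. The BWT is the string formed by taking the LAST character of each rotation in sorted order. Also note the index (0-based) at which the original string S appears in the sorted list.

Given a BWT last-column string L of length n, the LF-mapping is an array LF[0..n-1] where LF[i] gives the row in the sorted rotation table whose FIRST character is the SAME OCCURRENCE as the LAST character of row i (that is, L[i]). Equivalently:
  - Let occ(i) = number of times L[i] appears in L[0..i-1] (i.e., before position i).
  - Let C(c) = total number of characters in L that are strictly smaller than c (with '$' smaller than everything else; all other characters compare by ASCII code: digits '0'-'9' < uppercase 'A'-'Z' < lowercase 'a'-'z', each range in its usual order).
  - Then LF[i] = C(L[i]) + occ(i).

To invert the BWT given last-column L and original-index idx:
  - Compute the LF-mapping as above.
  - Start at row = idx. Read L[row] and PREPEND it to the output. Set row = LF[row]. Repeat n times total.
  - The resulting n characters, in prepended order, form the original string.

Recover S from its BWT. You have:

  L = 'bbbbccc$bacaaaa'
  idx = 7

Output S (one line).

LF mapping: 6 7 8 9 11 12 13 0 10 1 14 2 3 4 5
Walk LF starting at row 7, prepending L[row]:
  step 1: row=7, L[7]='$', prepend. Next row=LF[7]=0
  step 2: row=0, L[0]='b', prepend. Next row=LF[0]=6
  step 3: row=6, L[6]='c', prepend. Next row=LF[6]=13
  step 4: row=13, L[13]='a', prepend. Next row=LF[13]=4
  step 5: row=4, L[4]='c', prepend. Next row=LF[4]=11
  step 6: row=11, L[11]='a', prepend. Next row=LF[11]=2
  step 7: row=2, L[2]='b', prepend. Next row=LF[2]=8
  step 8: row=8, L[8]='b', prepend. Next row=LF[8]=10
  step 9: row=10, L[10]='c', prepend. Next row=LF[10]=14
  step 10: row=14, L[14]='a', prepend. Next row=LF[14]=5
  step 11: row=5, L[5]='c', prepend. Next row=LF[5]=12
  step 12: row=12, L[12]='a', prepend. Next row=LF[12]=3
  step 13: row=3, L[3]='b', prepend. Next row=LF[3]=9
  step 14: row=9, L[9]='a', prepend. Next row=LF[9]=1
  step 15: row=1, L[1]='b', prepend. Next row=LF[1]=7
Reversed output: babacacbbacacb$

Answer: babacacbbacacb$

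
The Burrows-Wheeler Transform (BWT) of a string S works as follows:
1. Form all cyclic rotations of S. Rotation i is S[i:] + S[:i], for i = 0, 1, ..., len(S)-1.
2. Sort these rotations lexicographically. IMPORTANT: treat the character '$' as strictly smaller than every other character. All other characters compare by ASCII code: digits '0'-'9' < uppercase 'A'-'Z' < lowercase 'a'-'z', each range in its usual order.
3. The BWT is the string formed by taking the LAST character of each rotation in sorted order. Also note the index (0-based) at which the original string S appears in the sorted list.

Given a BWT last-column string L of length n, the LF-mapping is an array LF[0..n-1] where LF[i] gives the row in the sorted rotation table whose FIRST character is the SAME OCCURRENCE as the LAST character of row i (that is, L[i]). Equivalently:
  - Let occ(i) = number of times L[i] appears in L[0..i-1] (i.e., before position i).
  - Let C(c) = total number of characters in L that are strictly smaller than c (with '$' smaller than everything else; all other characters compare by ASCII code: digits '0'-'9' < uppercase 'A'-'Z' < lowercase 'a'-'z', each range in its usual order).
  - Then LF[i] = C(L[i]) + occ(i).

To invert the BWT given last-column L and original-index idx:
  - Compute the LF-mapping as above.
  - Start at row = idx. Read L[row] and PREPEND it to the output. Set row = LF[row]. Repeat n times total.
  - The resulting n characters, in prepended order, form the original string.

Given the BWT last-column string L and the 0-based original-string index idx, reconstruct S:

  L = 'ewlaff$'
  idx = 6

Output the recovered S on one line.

LF mapping: 2 6 5 1 3 4 0
Walk LF starting at row 6, prepending L[row]:
  step 1: row=6, L[6]='$', prepend. Next row=LF[6]=0
  step 2: row=0, L[0]='e', prepend. Next row=LF[0]=2
  step 3: row=2, L[2]='l', prepend. Next row=LF[2]=5
  step 4: row=5, L[5]='f', prepend. Next row=LF[5]=4
  step 5: row=4, L[4]='f', prepend. Next row=LF[4]=3
  step 6: row=3, L[3]='a', prepend. Next row=LF[3]=1
  step 7: row=1, L[1]='w', prepend. Next row=LF[1]=6
Reversed output: waffle$

Answer: waffle$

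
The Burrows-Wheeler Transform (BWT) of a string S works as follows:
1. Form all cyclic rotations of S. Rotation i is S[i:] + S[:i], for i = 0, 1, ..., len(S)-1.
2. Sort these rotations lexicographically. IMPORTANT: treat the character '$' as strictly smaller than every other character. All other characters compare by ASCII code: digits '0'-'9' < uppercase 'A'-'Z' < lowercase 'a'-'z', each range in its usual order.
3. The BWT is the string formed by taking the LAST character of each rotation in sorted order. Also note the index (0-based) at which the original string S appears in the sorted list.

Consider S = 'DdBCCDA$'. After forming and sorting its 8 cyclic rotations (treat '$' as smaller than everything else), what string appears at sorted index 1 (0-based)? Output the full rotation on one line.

All 8 rotations (rotation i = S[i:]+S[:i]):
  rot[0] = DdBCCDA$
  rot[1] = dBCCDA$D
  rot[2] = BCCDA$Dd
  rot[3] = CCDA$DdB
  rot[4] = CDA$DdBC
  rot[5] = DA$DdBCC
  rot[6] = A$DdBCCD
  rot[7] = $DdBCCDA
Sorted (with $ < everything):
  sorted[0] = $DdBCCDA
  sorted[1] = A$DdBCCD
  sorted[2] = BCCDA$Dd
  sorted[3] = CCDA$DdB
  sorted[4] = CDA$DdBC
  sorted[5] = DA$DdBCC
  sorted[6] = DdBCCDA$
  sorted[7] = dBCCDA$D
sorted[1] = A$DdBCCD

Answer: A$DdBCCD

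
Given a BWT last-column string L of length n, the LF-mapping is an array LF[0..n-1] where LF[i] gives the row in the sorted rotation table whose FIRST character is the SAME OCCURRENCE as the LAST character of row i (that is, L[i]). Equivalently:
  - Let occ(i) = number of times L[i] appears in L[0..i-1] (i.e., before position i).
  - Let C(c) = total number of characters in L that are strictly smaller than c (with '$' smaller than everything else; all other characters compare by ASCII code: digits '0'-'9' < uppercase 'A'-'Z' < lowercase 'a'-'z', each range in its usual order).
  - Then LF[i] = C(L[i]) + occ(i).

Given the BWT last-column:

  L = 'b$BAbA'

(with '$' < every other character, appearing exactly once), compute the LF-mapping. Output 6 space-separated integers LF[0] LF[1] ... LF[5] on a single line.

Char counts: '$':1, 'A':2, 'B':1, 'b':2
C (first-col start): C('$')=0, C('A')=1, C('B')=3, C('b')=4
L[0]='b': occ=0, LF[0]=C('b')+0=4+0=4
L[1]='$': occ=0, LF[1]=C('$')+0=0+0=0
L[2]='B': occ=0, LF[2]=C('B')+0=3+0=3
L[3]='A': occ=0, LF[3]=C('A')+0=1+0=1
L[4]='b': occ=1, LF[4]=C('b')+1=4+1=5
L[5]='A': occ=1, LF[5]=C('A')+1=1+1=2

Answer: 4 0 3 1 5 2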